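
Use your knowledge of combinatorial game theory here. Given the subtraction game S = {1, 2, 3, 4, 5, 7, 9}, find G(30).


The subtraction set is S = {1, 2, 3, 4, 5, 7, 9}.
G(k) = mex{ G(k - s) : s in S, s <= k }. We compute iteratively: G(0) = 0.
G(1) = mex({0}) = 1
G(2) = mex({0, 1}) = 2
G(3) = mex({0, 1, 2}) = 3
G(4) = mex({0, 1, 2, 3}) = 4
G(5) = mex({0, 1, 2, 3, 4}) = 5
G(6) = mex({1, 2, 3, 4, 5}) = 0
G(7) = mex({0, 2, 3, 4, 5}) = 1
G(8) = mex({0, 1, 3, 4, 5}) = 2
G(9) = mex({0, 1, 2, 4, 5}) = 3
G(10) = mex({0, 1, 2, 3, 5}) = 4
G(11) = mex({0, 1, 2, 3, 4}) = 5
G(12) = mex({1, 2, 3, 4, 5}) = 0
G(13) = mex({0, 2, 3, 4, 5}) = 1
G(14) = mex({0, 1, 3, 4, 5}) = 2
Observe that G(6)..G(14) = 0, 1, 2, 3, 4, 5, 0, 1, 2 repeats G(0)..G(8) = 0, 1, 2, 3, 4, 5, 0, 1, 2.
For k >= max(S) = 9, G(k) is determined by the previous 9 values G(k-9)..G(k-1); a window of 9 consecutive values has recurred shifted by 6, so by induction G(k + 6) = G(k) for all k >= 0: the sequence is periodic from the start with period 6.
One period: G(0..5) = 0, 1, 2, 3, 4, 5.
30 mod 6 = 0, so G(30) = G(0) = 0.

0


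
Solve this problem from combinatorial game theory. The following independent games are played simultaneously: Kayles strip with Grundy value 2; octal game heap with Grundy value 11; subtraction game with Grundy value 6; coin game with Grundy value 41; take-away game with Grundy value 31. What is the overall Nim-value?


By the Sprague-Grundy theorem, the Grundy value of a sum of games is the XOR of individual Grundy values.
Kayles strip: Grundy value = 2. Running XOR: 0 XOR 2 = 2
octal game heap: Grundy value = 11. Running XOR: 2 XOR 11 = 9
subtraction game: Grundy value = 6. Running XOR: 9 XOR 6 = 15
coin game: Grundy value = 41. Running XOR: 15 XOR 41 = 38
take-away game: Grundy value = 31. Running XOR: 38 XOR 31 = 57
The combined Grundy value is 57.

57


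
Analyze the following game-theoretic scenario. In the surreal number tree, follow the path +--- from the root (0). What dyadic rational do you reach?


Sign expansion: +---
Rule: track bounds (lo, hi), initially (-inf, +inf). On '+', the current value becomes lo and we move to the simplest number in (value, hi): value + 1 if hi = +inf, otherwise the midpoint (value + hi)/2. On '-', the current value becomes hi and we move to value - 1 if lo = -inf, otherwise the midpoint (lo + value)/2.
Start at 0.
Step 1: sign = +, move right. Bounds: (0, +inf). Value = 1
Step 2: sign = -, move left. Bounds: (0, 1). Value = 1/2
Step 3: sign = -, move left. Bounds: (0, 1/2). Value = 1/4
Step 4: sign = -, move left. Bounds: (0, 1/4). Value = 1/8
The surreal number with sign expansion +--- is 1/8.

1/8


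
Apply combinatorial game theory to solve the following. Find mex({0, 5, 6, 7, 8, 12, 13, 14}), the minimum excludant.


Set = {0, 5, 6, 7, 8, 12, 13, 14}
0 is in the set.
1 is NOT in the set. This is the mex.
mex = 1

1


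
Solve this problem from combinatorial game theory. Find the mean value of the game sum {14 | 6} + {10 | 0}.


G1 = {14 | 6}, G2 = {10 | 0}
Each is a switch {a | b} with numbers a > b; its mean value is (a + b)/2, and mean value is additive over game sums: m(G1 + G2) = m(G1) + m(G2).
Mean of G1 = (14 + (6))/2 = 20/2 = 10
Mean of G2 = (10 + (0))/2 = 10/2 = 5
Mean of G1 + G2 = 10 + 5 = 15

15


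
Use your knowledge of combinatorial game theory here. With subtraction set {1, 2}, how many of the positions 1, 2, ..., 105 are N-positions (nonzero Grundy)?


Subtraction set S = {1, 2}, so G(n) = n mod 3.
G(n) = 0 when n is a multiple of 3.
Multiples of 3 in [1, 105]: 35
N-positions (nonzero Grundy) = 105 - 35 = 70

70


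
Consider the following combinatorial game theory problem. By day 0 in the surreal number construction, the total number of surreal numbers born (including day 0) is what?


Day 0: {|} = 0 is born. Count = 1.
Day n: the number of surreal numbers born by day n is 2^(n+1) - 1.
By day 0: 2^1 - 1 = 1
By day 0: 1 surreal numbers.

1


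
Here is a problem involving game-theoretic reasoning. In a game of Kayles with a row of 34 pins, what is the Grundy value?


Kayles: a move removes 1 or 2 adjacent pins from a contiguous row.
Removing pins from a row of k leaves two independent rows (a, b) with a + b = k - 1 (one pin) or a + b = k - 2 (two pins); an end removal gives a = 0.
By Sprague-Grundy, G(k) = mex{ G(a) XOR G(b) } over all these splits. G(0) = 0.
G(1): splits (0,0):0^0=0 -> mex({0}) = 1
G(2): splits (0,1):0^1=1 (0,0):0^0=0 -> mex({0, 1}) = 2
G(3): splits (0,2):0^2=2 (1,1):1^1=0 (0,1):0^1=1 -> mex({0, 1, 2}) = 3
G(4): splits (0,3):0^3=3 (1,2):1^2=3 (0,2):0^2=2 (1,1):1^1=0 -> mex({0, 2, 3}) = 1
G(5): splits (0,4):0^1=1 (1,3):1^3=2 (2,2):2^2=0 (0,3):0^3=3 (1,2):1^2=3 -> mex({0, 1, 2, 3}) = 4
G(6) = mex({0, 1, 2, 4}) = 3
G(7) = mex({0, 1, 3, 4, 5}) = 2
G(8) = mex({0, 2, 3, 5, 6}) = 1
G(9) = mex({0, 1, 2, 3, 6, 7}) = 4
G(10) = mex({0, 1, 3, 4, 5, 7}) = 2
G(11) = mex({0, 1, 2, 3, 4, 5}) = 6
G(12) = mex({0, 1, 2, 3, 5, 6, 7}) = 4
G(13) = mex({0, 2, 3, 4, 6, 7}) = 1
G(14) = mex({0, 1, 4, 5, 6, 7}) = 2
G(15) = mex({0, 1, 2, 3, 4, 5, 6}) = 7
G(16) = mex({0, 2, 3, 5, 6, 7}) = 1
G(17) = mex({0, 1, 2, 3, 5, 6, 7}) = 4
G(18) = mex({0, 1, 2, 4, 5, 6}) = 3
G(19) = mex({0, 1, 3, 4, 5, 7}) = 2
G(20) = mex({0, 2, 3, 4, 5, 6, 7}) = 1
G(21) = mex({0, 1, 2, 3, 5, 6, 7}) = 4
G(22) = mex({0, 1, 2, 3, 4, 5, 7}) = 6
G(23) = mex({0, 1, 2, 3, 4, 5, 6}) = 7
G(24) = mex({0, 1, 2, 3, 5, 6, 7}) = 4
G(25) = mex({0, 2, 3, 4, 6, 7}) = 1
G(26) = mex({0, 1, 3, 4, 5, 6, 7}) = 2
G(27) = mex({0, 1, 2, 3, 4, 5, 6, 7}) = 8
G(28) = mex({0, 1, 2, 3, 4, 6, 7, 8}) = 5
G(29) = mex({0, 1, 2, 3, 5, 6, 7, 8, 9}) = 4
G(30) = mex({0, 1, 2, 3, 4, 5, 6, 9, 10}) = 7
G(31) = mex({0, 1, 3, 4, 5, 7, 10, 11}) = 2
G(32) = mex({0, 2, 3, 4, 5, 6, 7, 9, 11}) = 1
G(33) = mex({0, 1, 2, 3, 4, 5, 6, 7, 9, 12}) = 8
G(34) = mex({0, 1, 2, 3, 4, 5, 7, 8, 11, 12}) = 6
Therefore G(34) = 6.

6


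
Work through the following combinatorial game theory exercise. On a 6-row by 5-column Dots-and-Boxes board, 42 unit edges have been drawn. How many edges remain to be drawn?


Grid: 6 x 5 boxes, i.e. 7 rows and 6 columns of dots.
Horizontal edges: (rows + 1) * cols = 7 * 5 = 35
Vertical edges: rows * (cols + 1) = 6 * 6 = 36
Total edges: 35 + 36 = 71
Edges drawn: 42
Remaining: 71 - 42 = 29

29


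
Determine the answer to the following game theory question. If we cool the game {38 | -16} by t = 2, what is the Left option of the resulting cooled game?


Original game: {38 | -16} (a switch {a | b} with a > b).
Cooling by t (for t below the temperature (a - b)/2 = 27) taxes each move by t: {a | b} cooled by t is {a - t | b + t}.
Cooling amount: t = 2
Cooled Left option: 38 - 2 = 36
Cooled Right option: -16 + 2 = -14
Cooled game: {36 | -14}
Left option = 36

36


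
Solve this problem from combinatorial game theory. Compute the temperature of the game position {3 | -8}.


The game is {3 | -8}, a switch {a | b} with numbers a > b.
Cooling {a | b} by t gives {a - t | b + t}, which stops being hot when a - t = b + t, i.e. at t = (a - b)/2. So the temperature of a switch is (a - b)/2.
Temperature = (Left option - Right option) / 2
= (3 - (-8)) / 2
= 11 / 2
= 11/2

11/2


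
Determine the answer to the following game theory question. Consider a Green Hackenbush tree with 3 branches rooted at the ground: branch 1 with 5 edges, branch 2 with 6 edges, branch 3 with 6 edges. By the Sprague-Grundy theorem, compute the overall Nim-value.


The tree has 3 branches from the ground vertex.
In Green Hackenbush, the Nim-value of a simple path of length k is k.
Branch 1: length 5, Nim-value = 5
Branch 2: length 6, Nim-value = 6
Branch 3: length 6, Nim-value = 6
Total Nim-value = XOR of all branch values:
0 XOR 5 = 5
5 XOR 6 = 3
3 XOR 6 = 5
Nim-value of the tree = 5

5


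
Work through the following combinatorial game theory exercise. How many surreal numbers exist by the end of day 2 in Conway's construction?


Day 0: {|} = 0 is born. Count = 1.
Day n: the number of surreal numbers born by day n is 2^(n+1) - 1.
By day 0: 2^1 - 1 = 1
By day 1: 2^2 - 1 = 3
By day 2: 2^3 - 1 = 7
By day 2: 7 surreal numbers.

7


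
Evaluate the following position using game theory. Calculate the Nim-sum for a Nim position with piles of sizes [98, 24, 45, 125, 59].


We need the XOR (exclusive or) of all pile sizes.
After XOR-ing pile 1 (size 98): 0 XOR 98 = 98
After XOR-ing pile 2 (size 24): 98 XOR 24 = 122
After XOR-ing pile 3 (size 45): 122 XOR 45 = 87
After XOR-ing pile 4 (size 125): 87 XOR 125 = 42
After XOR-ing pile 5 (size 59): 42 XOR 59 = 17
The Nim-value of this position is 17.

17


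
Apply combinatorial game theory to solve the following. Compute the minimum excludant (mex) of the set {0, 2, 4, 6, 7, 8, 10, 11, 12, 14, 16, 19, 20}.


Set = {0, 2, 4, 6, 7, 8, 10, 11, 12, 14, 16, 19, 20}
0 is in the set.
1 is NOT in the set. This is the mex.
mex = 1

1


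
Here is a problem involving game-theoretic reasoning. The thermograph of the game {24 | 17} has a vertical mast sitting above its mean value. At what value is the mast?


Game = {24 | 17}, a switch {a | b} with numbers a > b.
Its thermograph has left wall a - t and right wall b + t, which meet at t = (a - b)/2, where both equal (a + b)/2. So the mast (mean value) is at (a + b)/2.
Mean = (24 + (17))/2 = 41/2 = 41/2

41/2


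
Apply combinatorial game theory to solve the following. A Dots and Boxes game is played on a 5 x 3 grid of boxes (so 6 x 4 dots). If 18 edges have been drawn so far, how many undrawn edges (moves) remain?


Grid: 5 x 3 boxes, i.e. 6 rows and 4 columns of dots.
Horizontal edges: (rows + 1) * cols = 6 * 3 = 18
Vertical edges: rows * (cols + 1) = 5 * 4 = 20
Total edges: 18 + 20 = 38
Edges drawn: 18
Remaining: 38 - 18 = 20

20


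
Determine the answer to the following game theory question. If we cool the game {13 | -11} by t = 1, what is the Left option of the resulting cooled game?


Original game: {13 | -11} (a switch {a | b} with a > b).
Cooling by t (for t below the temperature (a - b)/2 = 12) taxes each move by t: {a | b} cooled by t is {a - t | b + t}.
Cooling amount: t = 1
Cooled Left option: 13 - 1 = 12
Cooled Right option: -11 + 1 = -10
Cooled game: {12 | -10}
Left option = 12

12


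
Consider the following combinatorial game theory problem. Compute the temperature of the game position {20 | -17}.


The game is {20 | -17}, a switch {a | b} with numbers a > b.
Cooling {a | b} by t gives {a - t | b + t}, which stops being hot when a - t = b + t, i.e. at t = (a - b)/2. So the temperature of a switch is (a - b)/2.
Temperature = (Left option - Right option) / 2
= (20 - (-17)) / 2
= 37 / 2
= 37/2

37/2


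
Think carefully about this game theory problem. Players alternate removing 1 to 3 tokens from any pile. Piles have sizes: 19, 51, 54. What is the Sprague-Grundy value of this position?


Subtraction set: {1, 2, 3}
For this subtraction set, G(n) = n mod 4 (period = max + 1 = 4).
Pile 1 (size 19): G(19) = 19 mod 4 = 3
Pile 2 (size 51): G(51) = 51 mod 4 = 3
Pile 3 (size 54): G(54) = 54 mod 4 = 2
Total Grundy value = XOR of all: 3 XOR 3 XOR 2 = 2

2


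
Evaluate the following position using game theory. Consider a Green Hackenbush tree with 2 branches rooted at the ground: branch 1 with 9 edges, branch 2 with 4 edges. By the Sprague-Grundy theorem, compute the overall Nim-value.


The tree has 2 branches from the ground vertex.
In Green Hackenbush, the Nim-value of a simple path of length k is k.
Branch 1: length 9, Nim-value = 9
Branch 2: length 4, Nim-value = 4
Total Nim-value = XOR of all branch values:
0 XOR 9 = 9
9 XOR 4 = 13
Nim-value of the tree = 13

13


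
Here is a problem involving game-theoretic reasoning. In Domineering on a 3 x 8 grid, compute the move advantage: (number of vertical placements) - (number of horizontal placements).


Board is 3 x 8 (rows x cols).
Left (vertical) placements: (rows-1) * cols = 2 * 8 = 16
Right (horizontal) placements: rows * (cols-1) = 3 * 7 = 21
Advantage = Left - Right = 16 - 21 = -5

-5


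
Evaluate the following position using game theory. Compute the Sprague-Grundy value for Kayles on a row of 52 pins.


Kayles: a move removes 1 or 2 adjacent pins from a contiguous row.
Removing pins from a row of k leaves two independent rows (a, b) with a + b = k - 1 (one pin) or a + b = k - 2 (two pins); an end removal gives a = 0.
By Sprague-Grundy, G(k) = mex{ G(a) XOR G(b) } over all these splits. G(0) = 0.
G(1): splits (0,0):0^0=0 -> mex({0}) = 1
G(2): splits (0,1):0^1=1 (0,0):0^0=0 -> mex({0, 1}) = 2
G(3): splits (0,2):0^2=2 (1,1):1^1=0 (0,1):0^1=1 -> mex({0, 1, 2}) = 3
G(4): splits (0,3):0^3=3 (1,2):1^2=3 (0,2):0^2=2 (1,1):1^1=0 -> mex({0, 2, 3}) = 1
G(5): splits (0,4):0^1=1 (1,3):1^3=2 (2,2):2^2=0 (0,3):0^3=3 (1,2):1^2=3 -> mex({0, 1, 2, 3}) = 4
G(6) = mex({0, 1, 2, 4}) = 3
G(7) = mex({0, 1, 3, 4, 5}) = 2
G(8) = mex({0, 2, 3, 5, 6}) = 1
G(9) = mex({0, 1, 2, 3, 6, 7}) = 4
G(10) = mex({0, 1, 3, 4, 5, 7}) = 2
G(11) = mex({0, 1, 2, 3, 4, 5}) = 6
G(12) = mex({0, 1, 2, 3, 5, 6, 7}) = 4
G(13) = mex({0, 2, 3, 4, 6, 7}) = 1
G(14) = mex({0, 1, 4, 5, 6, 7}) = 2
G(15) = mex({0, 1, 2, 3, 4, 5, 6}) = 7
G(16) = mex({0, 2, 3, 5, 6, 7}) = 1
G(17) = mex({0, 1, 2, 3, 5, 6, 7}) = 4
G(18) = mex({0, 1, 2, 4, 5, 6}) = 3
G(19) = mex({0, 1, 3, 4, 5, 7}) = 2
G(20) = mex({0, 2, 3, 4, 5, 6, 7}) = 1
G(21) = mex({0, 1, 2, 3, 5, 6, 7}) = 4
G(22) = mex({0, 1, 2, 3, 4, 5, 7}) = 6
G(23) = mex({0, 1, 2, 3, 4, 5, 6}) = 7
G(24) = mex({0, 1, 2, 3, 5, 6, 7}) = 4
G(25) = mex({0, 2, 3, 4, 6, 7}) = 1
G(26) = mex({0, 1, 3, 4, 5, 6, 7}) = 2
G(27) = mex({0, 1, 2, 3, 4, 5, 6, 7}) = 8
G(28) = mex({0, 1, 2, 3, 4, 6, 7, 8}) = 5
G(29) = mex({0, 1, 2, 3, 5, 6, 7, 8, 9}) = 4
G(30) = mex({0, 1, 2, 3, 4, 5, 6, 9, 10}) = 7
G(31) = mex({0, 1, 3, 4, 5, 7, 10, 11}) = 2
G(32) = mex({0, 2, 3, 4, 5, 6, 7, 9, 11}) = 1
G(33) = mex({0, 1, 2, 3, 4, 5, 6, 7, 9, 12}) = 8
G(34) = mex({0, 1, 2, 3, 4, 5, 7, 8, 11, 12}) = 6
G(35) = mex({0, 1, 2, 3, 4, 5, 6, 8, 9, 10, 11}) = 7
G(36) = mex({0, 1, 2, 3, 5, 6, 7, 9, 10}) = 4
G(37) = mex({0, 2, 3, 4, 6, 7, 9, 10, 11, 12}) = 1
G(38) = mex({0, 1, 3, 4, 5, 6, 7, 9, 10, 11, 12}) = 2
G(39) = mex({0, 1, 2, 4, 5, 6, 7, 9, 10, 12, 14}) = 3
G(40) = mex({0, 2, 3, 4, 6, 7, 11, 12, 14}) = 1
G(41) = mex({0, 1, 2, 3, 5, 6, 7, 9, 10, 11, 12}) = 4
G(42) = mex({0, 1, 2, 3, 4, 5, 6, 9, 10}) = 7
G(43) = mex({0, 1, 3, 4, 5, 7, 9, 10, 12, 15}) = 2
G(44) = mex({0, 2, 3, 4, 5, 6, 7, 9, 10, 12, 15}) = 1
G(45) = mex({0, 1, 2, 3, 4, 5, 6, 7, 9, 10, 12, 14}) = 8
G(46) = mex({0, 1, 3, 4, 5, 7, 8, 11, 12, 14}) = 2
G(47) = mex({0, 1, 2, 3, 4, 5, 6, 8, 9, 10, 11, 12}) = 7
G(48) = mex({0, 1, 2, 3, 5, 6, 7, 9, 10}) = 4
G(49) = mex({0, 2, 3, 4, 6, 7, 9, 10, 11, 12, 15}) = 1
G(50) = mex({0, 1, 4, 5, 6, 7, 9, 11, 12, 14, 15}) = 2
G(51) = mex({0, 1, 2, 3, 4, 5, 6, 7, 9, 12, 14, 15}) = 8
G(52) = mex({0, 2, 3, 4, 5, 6, 7, 8, 11, 12, 15}) = 1
Therefore G(52) = 1.

1


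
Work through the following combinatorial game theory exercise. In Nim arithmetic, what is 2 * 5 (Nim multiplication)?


Nim multiplication is bilinear over XOR: (u XOR v) * w = (u*w) XOR (v*w).
So we split each operand into its bit components and XOR the pairwise Nim products.
2 = 2 (as XOR of powers of 2).
5 = 1 + 4 (as XOR of powers of 2).
Using the standard Nim-product table on single bits:
  2*2 = 3,   2*4 = 8,   2*8 = 12,
  4*4 = 6,   4*8 = 11,  8*8 = 13,
and  1*x = x (identity), k*l = l*k (commutative).
Pairwise Nim products:
  2 * 1 = 2
  2 * 4 = 8
XOR them: 2 XOR 8 = 10.
Result: 2 * 5 = 10 (in Nim).

10


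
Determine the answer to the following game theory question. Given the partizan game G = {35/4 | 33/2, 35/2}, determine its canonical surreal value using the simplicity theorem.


Left options: {35/4}, max = 35/4
Right options: {33/2, 35/2}, min = 33/2
All options are numbers and max(Left) < min(Right), so by the simplicity theorem the value is the simplest (earliest-born) number strictly between 35/4 and 33/2.
Integers 9 through 16 all lie strictly between 35/4 and 33/2.
Among integers, the simplest (lowest birthday = smallest |n|; 0 is born on day 0, +-n on day n) is 9.
No non-integer in the interval can be simpler: if x is a non-integer in the interval, then floor(x) or ceil(x) also lies in the interval (the interval contains an integer), and both are proper prefixes of x's sign expansion, i.e. born earlier. So the game value is 9.
Game value = 9

9


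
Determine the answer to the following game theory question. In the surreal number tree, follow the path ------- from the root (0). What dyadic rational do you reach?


Sign expansion: -------
Rule: track bounds (lo, hi), initially (-inf, +inf). On '+', the current value becomes lo and we move to the simplest number in (value, hi): value + 1 if hi = +inf, otherwise the midpoint (value + hi)/2. On '-', the current value becomes hi and we move to value - 1 if lo = -inf, otherwise the midpoint (lo + value)/2.
Start at 0.
Step 1: sign = -, move left. Bounds: (-inf, 0). Value = -1
Step 2: sign = -, move left. Bounds: (-inf, -1). Value = -2
Step 3: sign = -, move left. Bounds: (-inf, -2). Value = -3
Step 4: sign = -, move left. Bounds: (-inf, -3). Value = -4
Step 5: sign = -, move left. Bounds: (-inf, -4). Value = -5
Step 6: sign = -, move left. Bounds: (-inf, -5). Value = -6
Step 7: sign = -, move left. Bounds: (-inf, -6). Value = -7
The surreal number with sign expansion ------- is -7.

-7


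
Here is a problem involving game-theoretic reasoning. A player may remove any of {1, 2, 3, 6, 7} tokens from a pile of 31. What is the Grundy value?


The subtraction set is S = {1, 2, 3, 6, 7}.
G(k) = mex{ G(k - s) : s in S, s <= k }. We compute iteratively: G(0) = 0.
G(1) = mex({0}) = 1
G(2) = mex({0, 1}) = 2
G(3) = mex({0, 1, 2}) = 3
G(4) = mex({1, 2, 3}) = 0
G(5) = mex({0, 2, 3}) = 1
G(6) = mex({0, 1, 3}) = 2
G(7) = mex({0, 1, 2}) = 3
G(8) = mex({1, 2, 3}) = 0
G(9) = mex({0, 2, 3}) = 1
G(10) = mex({0, 1, 3}) = 2
Observe that G(4)..G(10) = 0, 1, 2, 3, 0, 1, 2 repeats G(0)..G(6) = 0, 1, 2, 3, 0, 1, 2.
For k >= max(S) = 7, G(k) is determined by the previous 7 values G(k-7)..G(k-1); a window of 7 consecutive values has recurred shifted by 4, so by induction G(k + 4) = G(k) for all k >= 0: the sequence is periodic from the start with period 4.
One period: G(0..3) = 0, 1, 2, 3.
31 mod 4 = 3, so G(31) = G(3) = 3.

3


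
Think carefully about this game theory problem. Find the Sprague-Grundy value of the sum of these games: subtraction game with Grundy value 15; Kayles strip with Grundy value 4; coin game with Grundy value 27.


By the Sprague-Grundy theorem, the Grundy value of a sum of games is the XOR of individual Grundy values.
subtraction game: Grundy value = 15. Running XOR: 0 XOR 15 = 15
Kayles strip: Grundy value = 4. Running XOR: 15 XOR 4 = 11
coin game: Grundy value = 27. Running XOR: 11 XOR 27 = 16
The combined Grundy value is 16.

16


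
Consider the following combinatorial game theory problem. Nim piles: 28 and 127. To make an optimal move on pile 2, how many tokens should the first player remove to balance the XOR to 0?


Piles: 28 and 127
Current XOR: 28 XOR 127 = 99 (non-zero, so this is an N-position).
To make the XOR zero, we need to find a move that balances the piles.
For pile 2 (size 127): target = 127 XOR 99 = 28
We reduce pile 2 from 127 to 28.
Tokens removed: 127 - 28 = 99
Verification: 28 XOR 28 = 0

99


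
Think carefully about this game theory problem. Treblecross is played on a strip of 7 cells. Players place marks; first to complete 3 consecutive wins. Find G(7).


Treblecross: place X on empty cells; 3-in-a-row wins.
Playing within two cells of an existing X lets the opponent win at once, so sensible play treats the cells i-2..i+2 around each X as dead. The player left with no safe cell loses, so this is a normal-play take-away game on strips of safe cells.
Placing X at cell i (0-indexed) of a strip of k safe cells leaves independent strips of sizes max(0, i-2) and max(0, k-i-3). Hence G(k) = mex{ G(max(0,i-2)) XOR G(max(0,k-i-3)) : 0 <= i < k }, with G(0) = 0.
G(1): splits (0,0):0^0=0 -> mex({0}) = 1
G(2): splits (0,0):0^0=0 -> mex({0}) = 1
G(3): splits (0,0):0^0=0 -> mex({0}) = 1
G(4): splits (0,1):0^1=1 (0,0):0^0=0 -> mex({0, 1}) = 2
G(5): splits (0,2):0^1=1 (0,1):0^1=1 (0,0):0^0=0 -> mex({0, 1}) = 2
G(6) = mex({1}) = 0
G(7) = mex({0, 1, 2}) = 3
Therefore G(7) = 3.

3


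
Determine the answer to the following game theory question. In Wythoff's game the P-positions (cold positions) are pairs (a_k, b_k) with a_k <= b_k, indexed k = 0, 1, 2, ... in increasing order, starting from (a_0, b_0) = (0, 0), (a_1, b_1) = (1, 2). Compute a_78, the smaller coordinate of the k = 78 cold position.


By Wythoff's theorem, a_k = floor(k * phi) and b_k = floor(k * phi^2) = a_k + k, where phi = (1 + sqrt(5))/2 is the golden ratio.
phi = (1 + sqrt(5))/2 = 1.618034
k = 78
k * phi = 78 * 1.618034 = 126.206651
a_78 = floor(k * phi) = 126

126


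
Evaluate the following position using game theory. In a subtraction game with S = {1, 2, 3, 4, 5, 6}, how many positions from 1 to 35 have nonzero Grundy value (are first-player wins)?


Subtraction set S = {1, 2, 3, 4, 5, 6}, so G(n) = n mod 7.
G(n) = 0 when n is a multiple of 7.
Multiples of 7 in [1, 35]: 5
N-positions (nonzero Grundy) = 35 - 5 = 30

30


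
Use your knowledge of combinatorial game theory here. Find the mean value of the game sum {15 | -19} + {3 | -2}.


G1 = {15 | -19}, G2 = {3 | -2}
Each is a switch {a | b} with numbers a > b; its mean value is (a + b)/2, and mean value is additive over game sums: m(G1 + G2) = m(G1) + m(G2).
Mean of G1 = (15 + (-19))/2 = -4/2 = -2
Mean of G2 = (3 + (-2))/2 = 1/2 = 1/2
Mean of G1 + G2 = -2 + 1/2 = -3/2

-3/2


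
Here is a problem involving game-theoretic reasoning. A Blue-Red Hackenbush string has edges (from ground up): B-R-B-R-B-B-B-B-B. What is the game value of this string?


Edges (from ground): B-R-B-R-B-B-B-B-B
By Berlekamp's sign-expansion rule, a Blue-Red Hackenbush stalk has the value of the surreal number whose sign sequence is the edge sequence with B -> + and R -> -.
Sign sequence: +-+-+++++
Trace the sign expansion in the surreal number tree, starting from 0:
Edge 1: B (sign +) -> bounds (0, +inf), value = 1
Edge 2: R (sign -) -> bounds (0, 1), value = 1/2
Edge 3: B (sign +) -> bounds (1/2, 1), value = 3/4
Edge 4: R (sign -) -> bounds (1/2, 3/4), value = 5/8
Edge 5: B (sign +) -> bounds (5/8, 3/4), value = 11/16
Edge 6: B (sign +) -> bounds (11/16, 3/4), value = 23/32
Edge 7: B (sign +) -> bounds (23/32, 3/4), value = 47/64
Edge 8: B (sign +) -> bounds (47/64, 3/4), value = 95/128
Edge 9: B (sign +) -> bounds (95/128, 3/4), value = 191/256
Game value = 191/256

191/256


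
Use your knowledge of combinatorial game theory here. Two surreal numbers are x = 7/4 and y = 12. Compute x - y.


x = 7/4, y = 12
Converting to common denominator: 4
x = 7/4, y = 48/4
x - y = 7/4 - 12 = -41/4

-41/4


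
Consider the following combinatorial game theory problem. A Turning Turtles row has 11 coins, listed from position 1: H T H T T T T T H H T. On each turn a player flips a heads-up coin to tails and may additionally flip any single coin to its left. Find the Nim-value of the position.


Coins: H T H T T T T T H H T
Key fact: a single head at position k behaves exactly like a Nim heap of size k (turning it to T and optionally flipping a coin at j < k corresponds to moving the heap from k to j, or to 0), and heads combine as a disjunctive sum (two heads at the same place would cancel, matching j XOR j = 0). So the Nim-value is the XOR of the 1-indexed positions of the heads.
Face-up positions (1-indexed): [1, 3, 9, 10]
XOR 0 with 1: 0 XOR 1 = 1
XOR 1 with 3: 1 XOR 3 = 2
XOR 2 with 9: 2 XOR 9 = 11
XOR 11 with 10: 11 XOR 10 = 1
Nim-value = 1

1


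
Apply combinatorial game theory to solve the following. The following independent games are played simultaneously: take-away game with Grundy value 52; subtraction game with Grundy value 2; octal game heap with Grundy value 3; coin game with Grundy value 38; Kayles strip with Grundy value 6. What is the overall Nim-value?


By the Sprague-Grundy theorem, the Grundy value of a sum of games is the XOR of individual Grundy values.
take-away game: Grundy value = 52. Running XOR: 0 XOR 52 = 52
subtraction game: Grundy value = 2. Running XOR: 52 XOR 2 = 54
octal game heap: Grundy value = 3. Running XOR: 54 XOR 3 = 53
coin game: Grundy value = 38. Running XOR: 53 XOR 38 = 19
Kayles strip: Grundy value = 6. Running XOR: 19 XOR 6 = 21
The combined Grundy value is 21.

21


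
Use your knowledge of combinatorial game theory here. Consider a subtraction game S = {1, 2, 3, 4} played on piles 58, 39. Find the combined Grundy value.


Subtraction set: {1, 2, 3, 4}
For this subtraction set, G(n) = n mod 5 (period = max + 1 = 5).
Pile 1 (size 58): G(58) = 58 mod 5 = 3
Pile 2 (size 39): G(39) = 39 mod 5 = 4
Total Grundy value = XOR of all: 3 XOR 4 = 7

7


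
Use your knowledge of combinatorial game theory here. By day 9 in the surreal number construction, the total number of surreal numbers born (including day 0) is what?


Day 0: {|} = 0 is born. Count = 1.
Day n: the number of surreal numbers born by day n is 2^(n+1) - 1.
By day 0: 2^1 - 1 = 1
By day 1: 2^2 - 1 = 3
By day 2: 2^3 - 1 = 7
By day 3: 2^4 - 1 = 15
By day 4: 2^5 - 1 = 31
By day 5: 2^6 - 1 = 63
By day 6: 2^7 - 1 = 127
By day 7: 2^8 - 1 = 255
By day 8: 2^9 - 1 = 511
By day 9: 2^10 - 1 = 1023
By day 9: 1023 surreal numbers.

1023


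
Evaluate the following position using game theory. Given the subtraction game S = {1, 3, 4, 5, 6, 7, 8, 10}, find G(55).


The subtraction set is S = {1, 3, 4, 5, 6, 7, 8, 10}.
G(k) = mex{ G(k - s) : s in S, s <= k }. We compute iteratively: G(0) = 0.
G(1) = mex({0}) = 1
G(2) = mex({1}) = 0
G(3) = mex({0}) = 1
G(4) = mex({0, 1}) = 2
G(5) = mex({0, 1, 2}) = 3
G(6) = mex({0, 1, 3}) = 2
G(7) = mex({0, 1, 2}) = 3
G(8) = mex({0, 1, 2, 3}) = 4
G(9) = mex({0, 1, 2, 3, 4}) = 5
G(10) = mex({0, 1, 2, 3, 5}) = 4
G(11) = mex({1, 2, 3, 4}) = 0
G(12) = mex({0, 2, 3, 4, 5}) = 1
G(13) = mex({1, 2, 3, 4, 5}) = 0
G(14) = mex({0, 2, 3, 4, 5}) = 1
G(15) = mex({0, 1, 3, 4, 5}) = 2
G(16) = mex({0, 1, 2, 4, 5}) = 3
G(17) = mex({0, 1, 3, 4, 5}) = 2
G(18) = mex({0, 1, 2, 4}) = 3
G(19) = mex({0, 1, 2, 3, 5}) = 4
G(20) = mex({0, 1, 2, 3, 4}) = 5
Observe that G(11)..G(20) = 0, 1, 0, 1, 2, 3, 2, 3, 4, 5 repeats G(0)..G(9) = 0, 1, 0, 1, 2, 3, 2, 3, 4, 5.
For k >= max(S) = 10, G(k) is determined by the previous 10 values G(k-10)..G(k-1); a window of 10 consecutive values has recurred shifted by 11, so by induction G(k + 11) = G(k) for all k >= 0: the sequence is periodic from the start with period 11.
One period: G(0..10) = 0, 1, 0, 1, 2, 3, 2, 3, 4, 5, 4.
55 mod 11 = 0, so G(55) = G(0) = 0.

0


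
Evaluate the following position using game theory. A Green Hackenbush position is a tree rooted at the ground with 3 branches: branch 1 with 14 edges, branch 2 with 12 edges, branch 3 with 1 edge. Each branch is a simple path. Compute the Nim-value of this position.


The tree has 3 branches from the ground vertex.
In Green Hackenbush, the Nim-value of a simple path of length k is k.
Branch 1: length 14, Nim-value = 14
Branch 2: length 12, Nim-value = 12
Branch 3: length 1, Nim-value = 1
Total Nim-value = XOR of all branch values:
0 XOR 14 = 14
14 XOR 12 = 2
2 XOR 1 = 3
Nim-value of the tree = 3

3


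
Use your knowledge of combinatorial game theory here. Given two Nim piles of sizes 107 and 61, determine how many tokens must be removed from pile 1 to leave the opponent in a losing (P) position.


Piles: 107 and 61
Current XOR: 107 XOR 61 = 86 (non-zero, so this is an N-position).
To make the XOR zero, we need to find a move that balances the piles.
For pile 1 (size 107): target = 107 XOR 86 = 61
We reduce pile 1 from 107 to 61.
Tokens removed: 107 - 61 = 46
Verification: 61 XOR 61 = 0

46


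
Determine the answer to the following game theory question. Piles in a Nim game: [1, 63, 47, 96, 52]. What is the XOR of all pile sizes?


We need the XOR (exclusive or) of all pile sizes.
After XOR-ing pile 1 (size 1): 0 XOR 1 = 1
After XOR-ing pile 2 (size 63): 1 XOR 63 = 62
After XOR-ing pile 3 (size 47): 62 XOR 47 = 17
After XOR-ing pile 4 (size 96): 17 XOR 96 = 113
After XOR-ing pile 5 (size 52): 113 XOR 52 = 69
The Nim-value of this position is 69.

69


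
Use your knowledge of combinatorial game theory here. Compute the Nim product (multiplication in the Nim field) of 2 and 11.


Nim multiplication is bilinear over XOR: (u XOR v) * w = (u*w) XOR (v*w).
So we split each operand into its bit components and XOR the pairwise Nim products.
2 = 2 (as XOR of powers of 2).
11 = 1 + 2 + 8 (as XOR of powers of 2).
Using the standard Nim-product table on single bits:
  2*2 = 3,   2*4 = 8,   2*8 = 12,
  4*4 = 6,   4*8 = 11,  8*8 = 13,
and  1*x = x (identity), k*l = l*k (commutative).
Pairwise Nim products:
  2 * 1 = 2
  2 * 2 = 3
  2 * 8 = 12
XOR them: 2 XOR 3 XOR 12 = 13.
Result: 2 * 11 = 13 (in Nim).

13


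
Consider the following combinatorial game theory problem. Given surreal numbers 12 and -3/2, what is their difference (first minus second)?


x = 12, y = -3/2
Converting to common denominator: 2
x = 24/2, y = -3/2
x - y = 12 - -3/2 = 27/2

27/2


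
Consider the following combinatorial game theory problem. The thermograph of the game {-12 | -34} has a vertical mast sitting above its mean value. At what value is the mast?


Game = {-12 | -34}, a switch {a | b} with numbers a > b.
Its thermograph has left wall a - t and right wall b + t, which meet at t = (a - b)/2, where both equal (a + b)/2. So the mast (mean value) is at (a + b)/2.
Mean = (-12 + (-34))/2 = -46/2 = -23

-23


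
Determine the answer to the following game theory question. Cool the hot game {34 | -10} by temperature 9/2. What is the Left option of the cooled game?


Original game: {34 | -10} (a switch {a | b} with a > b).
Cooling by t (for t below the temperature (a - b)/2 = 22) taxes each move by t: {a | b} cooled by t is {a - t | b + t}.
Cooling amount: t = 9/2
Cooled Left option: 34 - 9/2 = 59/2
Cooled Right option: -10 + 9/2 = -11/2
Cooled game: {59/2 | -11/2}
Left option = 59/2

59/2


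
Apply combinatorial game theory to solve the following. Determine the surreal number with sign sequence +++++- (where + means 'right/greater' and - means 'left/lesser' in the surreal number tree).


Sign expansion: +++++-
Rule: track bounds (lo, hi), initially (-inf, +inf). On '+', the current value becomes lo and we move to the simplest number in (value, hi): value + 1 if hi = +inf, otherwise the midpoint (value + hi)/2. On '-', the current value becomes hi and we move to value - 1 if lo = -inf, otherwise the midpoint (lo + value)/2.
Start at 0.
Step 1: sign = +, move right. Bounds: (0, +inf). Value = 1
Step 2: sign = +, move right. Bounds: (1, +inf). Value = 2
Step 3: sign = +, move right. Bounds: (2, +inf). Value = 3
Step 4: sign = +, move right. Bounds: (3, +inf). Value = 4
Step 5: sign = +, move right. Bounds: (4, +inf). Value = 5
Step 6: sign = -, move left. Bounds: (4, 5). Value = 9/2
The surreal number with sign expansion +++++- is 9/2.

9/2


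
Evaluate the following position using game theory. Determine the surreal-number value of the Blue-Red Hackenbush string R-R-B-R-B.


Edges (from ground): R-R-B-R-B
By Berlekamp's sign-expansion rule, a Blue-Red Hackenbush stalk has the value of the surreal number whose sign sequence is the edge sequence with B -> + and R -> -.
Sign sequence: --+-+
Trace the sign expansion in the surreal number tree, starting from 0:
Edge 1: R (sign -) -> bounds (-inf, 0), value = -1
Edge 2: R (sign -) -> bounds (-inf, -1), value = -2
Edge 3: B (sign +) -> bounds (-2, -1), value = -3/2
Edge 4: R (sign -) -> bounds (-2, -3/2), value = -7/4
Edge 5: B (sign +) -> bounds (-7/4, -3/2), value = -13/8
Game value = -13/8

-13/8


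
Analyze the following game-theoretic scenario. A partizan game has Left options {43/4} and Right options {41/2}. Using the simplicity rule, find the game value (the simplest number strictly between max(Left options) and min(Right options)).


Left options: {43/4}, max = 43/4
Right options: {41/2}, min = 41/2
All options are numbers and max(Left) < min(Right), so by the simplicity theorem the value is the simplest (earliest-born) number strictly between 43/4 and 41/2.
Integers 11 through 20 all lie strictly between 43/4 and 41/2.
Among integers, the simplest (lowest birthday = smallest |n|; 0 is born on day 0, +-n on day n) is 11.
No non-integer in the interval can be simpler: if x is a non-integer in the interval, then floor(x) or ceil(x) also lies in the interval (the interval contains an integer), and both are proper prefixes of x's sign expansion, i.e. born earlier. So the game value is 11.
Game value = 11

11


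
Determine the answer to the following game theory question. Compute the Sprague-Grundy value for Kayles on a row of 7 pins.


Kayles: a move removes 1 or 2 adjacent pins from a contiguous row.
Removing pins from a row of k leaves two independent rows (a, b) with a + b = k - 1 (one pin) or a + b = k - 2 (two pins); an end removal gives a = 0.
By Sprague-Grundy, G(k) = mex{ G(a) XOR G(b) } over all these splits. G(0) = 0.
G(1): splits (0,0):0^0=0 -> mex({0}) = 1
G(2): splits (0,1):0^1=1 (0,0):0^0=0 -> mex({0, 1}) = 2
G(3): splits (0,2):0^2=2 (1,1):1^1=0 (0,1):0^1=1 -> mex({0, 1, 2}) = 3
G(4): splits (0,3):0^3=3 (1,2):1^2=3 (0,2):0^2=2 (1,1):1^1=0 -> mex({0, 2, 3}) = 1
G(5): splits (0,4):0^1=1 (1,3):1^3=2 (2,2):2^2=0 (0,3):0^3=3 (1,2):1^2=3 -> mex({0, 1, 2, 3}) = 4
G(6) = mex({0, 1, 2, 4}) = 3
G(7) = mex({0, 1, 3, 4, 5}) = 2
Therefore G(7) = 2.

2


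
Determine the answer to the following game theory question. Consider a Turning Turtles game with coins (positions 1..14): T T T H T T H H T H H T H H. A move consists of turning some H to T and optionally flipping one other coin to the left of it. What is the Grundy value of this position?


Coins: T T T H T T H H T H H T H H
Key fact: a single head at position k behaves exactly like a Nim heap of size k (turning it to T and optionally flipping a coin at j < k corresponds to moving the heap from k to j, or to 0), and heads combine as a disjunctive sum (two heads at the same place would cancel, matching j XOR j = 0). So the Nim-value is the XOR of the 1-indexed positions of the heads.
Face-up positions (1-indexed): [4, 7, 8, 10, 11, 13, 14]
XOR 0 with 4: 0 XOR 4 = 4
XOR 4 with 7: 4 XOR 7 = 3
XOR 3 with 8: 3 XOR 8 = 11
XOR 11 with 10: 11 XOR 10 = 1
XOR 1 with 11: 1 XOR 11 = 10
XOR 10 with 13: 10 XOR 13 = 7
XOR 7 with 14: 7 XOR 14 = 9
Nim-value = 9

9


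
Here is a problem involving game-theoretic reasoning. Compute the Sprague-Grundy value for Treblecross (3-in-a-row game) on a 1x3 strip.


Treblecross: place X on empty cells; 3-in-a-row wins.
Playing within two cells of an existing X lets the opponent win at once, so sensible play treats the cells i-2..i+2 around each X as dead. The player left with no safe cell loses, so this is a normal-play take-away game on strips of safe cells.
Placing X at cell i (0-indexed) of a strip of k safe cells leaves independent strips of sizes max(0, i-2) and max(0, k-i-3). Hence G(k) = mex{ G(max(0,i-2)) XOR G(max(0,k-i-3)) : 0 <= i < k }, with G(0) = 0.
G(1): splits (0,0):0^0=0 -> mex({0}) = 1
G(2): splits (0,0):0^0=0 -> mex({0}) = 1
G(3): splits (0,0):0^0=0 -> mex({0}) = 1
Therefore G(3) = 1.

1


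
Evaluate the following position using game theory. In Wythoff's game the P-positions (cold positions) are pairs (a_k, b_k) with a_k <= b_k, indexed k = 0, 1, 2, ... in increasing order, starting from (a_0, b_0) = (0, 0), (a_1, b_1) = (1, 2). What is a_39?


By Wythoff's theorem, a_k = floor(k * phi) and b_k = floor(k * phi^2) = a_k + k, where phi = (1 + sqrt(5))/2 is the golden ratio.
phi = (1 + sqrt(5))/2 = 1.618034
k = 39
k * phi = 39 * 1.618034 = 63.103326
a_39 = floor(k * phi) = 63

63


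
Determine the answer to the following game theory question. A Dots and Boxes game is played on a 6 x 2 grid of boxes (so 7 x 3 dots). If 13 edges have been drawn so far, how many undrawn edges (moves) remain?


Grid: 6 x 2 boxes, i.e. 7 rows and 3 columns of dots.
Horizontal edges: (rows + 1) * cols = 7 * 2 = 14
Vertical edges: rows * (cols + 1) = 6 * 3 = 18
Total edges: 14 + 18 = 32
Edges drawn: 13
Remaining: 32 - 13 = 19

19


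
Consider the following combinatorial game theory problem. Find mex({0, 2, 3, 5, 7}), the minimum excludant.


Set = {0, 2, 3, 5, 7}
0 is in the set.
1 is NOT in the set. This is the mex.
mex = 1

1


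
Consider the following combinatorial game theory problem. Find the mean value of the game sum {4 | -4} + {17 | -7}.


G1 = {4 | -4}, G2 = {17 | -7}
Each is a switch {a | b} with numbers a > b; its mean value is (a + b)/2, and mean value is additive over game sums: m(G1 + G2) = m(G1) + m(G2).
Mean of G1 = (4 + (-4))/2 = 0/2 = 0
Mean of G2 = (17 + (-7))/2 = 10/2 = 5
Mean of G1 + G2 = 0 + 5 = 5

5


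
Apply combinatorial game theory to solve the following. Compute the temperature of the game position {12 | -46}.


The game is {12 | -46}, a switch {a | b} with numbers a > b.
Cooling {a | b} by t gives {a - t | b + t}, which stops being hot when a - t = b + t, i.e. at t = (a - b)/2. So the temperature of a switch is (a - b)/2.
Temperature = (Left option - Right option) / 2
= (12 - (-46)) / 2
= 58 / 2
= 29

29


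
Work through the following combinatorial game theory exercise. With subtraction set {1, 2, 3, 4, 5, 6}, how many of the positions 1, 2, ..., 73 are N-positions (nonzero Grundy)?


Subtraction set S = {1, 2, 3, 4, 5, 6}, so G(n) = n mod 7.
G(n) = 0 when n is a multiple of 7.
Multiples of 7 in [1, 73]: 10
N-positions (nonzero Grundy) = 73 - 10 = 63

63


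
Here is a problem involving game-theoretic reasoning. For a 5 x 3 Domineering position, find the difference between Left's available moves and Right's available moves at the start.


Board is 5 x 3 (rows x cols).
Left (vertical) placements: (rows-1) * cols = 4 * 3 = 12
Right (horizontal) placements: rows * (cols-1) = 5 * 2 = 10
Advantage = Left - Right = 12 - 10 = 2

2


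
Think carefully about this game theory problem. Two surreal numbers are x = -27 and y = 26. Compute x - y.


x = -27, y = 26
x - y = -27 - 26 = -53

-53


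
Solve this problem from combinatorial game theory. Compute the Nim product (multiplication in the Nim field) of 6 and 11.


Nim multiplication is bilinear over XOR: (u XOR v) * w = (u*w) XOR (v*w).
So we split each operand into its bit components and XOR the pairwise Nim products.
6 = 2 + 4 (as XOR of powers of 2).
11 = 1 + 2 + 8 (as XOR of powers of 2).
Using the standard Nim-product table on single bits:
  2*2 = 3,   2*4 = 8,   2*8 = 12,
  4*4 = 6,   4*8 = 11,  8*8 = 13,
and  1*x = x (identity), k*l = l*k (commutative).
Pairwise Nim products:
  2 * 1 = 2
  2 * 2 = 3
  2 * 8 = 12
  4 * 1 = 4
  4 * 2 = 8
  4 * 8 = 11
XOR them: 2 XOR 3 XOR 12 XOR 4 XOR 8 XOR 11 = 10.
Result: 6 * 11 = 10 (in Nim).

10


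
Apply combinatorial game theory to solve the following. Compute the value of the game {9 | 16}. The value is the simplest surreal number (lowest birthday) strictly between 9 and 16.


Left options: {9}, max = 9
Right options: {16}, min = 16
All options are numbers and max(Left) < min(Right), so by the simplicity theorem the value is the simplest (earliest-born) number strictly between 9 and 16.
Integers 10 through 15 all lie strictly between 9 and 16.
Among integers, the simplest (lowest birthday = smallest |n|; 0 is born on day 0, +-n on day n) is 10.
No non-integer in the interval can be simpler: if x is a non-integer in the interval, then floor(x) or ceil(x) also lies in the interval (the interval contains an integer), and both are proper prefixes of x's sign expansion, i.e. born earlier. So the game value is 10.
Game value = 10

10


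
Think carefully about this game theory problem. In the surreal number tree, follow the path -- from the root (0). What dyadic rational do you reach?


Sign expansion: --
Rule: track bounds (lo, hi), initially (-inf, +inf). On '+', the current value becomes lo and we move to the simplest number in (value, hi): value + 1 if hi = +inf, otherwise the midpoint (value + hi)/2. On '-', the current value becomes hi and we move to value - 1 if lo = -inf, otherwise the midpoint (lo + value)/2.
Start at 0.
Step 1: sign = -, move left. Bounds: (-inf, 0). Value = -1
Step 2: sign = -, move left. Bounds: (-inf, -1). Value = -2
The surreal number with sign expansion -- is -2.

-2
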